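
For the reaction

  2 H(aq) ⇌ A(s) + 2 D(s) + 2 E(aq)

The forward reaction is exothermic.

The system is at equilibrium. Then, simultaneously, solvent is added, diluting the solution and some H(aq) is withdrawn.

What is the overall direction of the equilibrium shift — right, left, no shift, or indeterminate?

left

Dilution scales every aqueous concentration by the same factor. Δn_aq = 2 − 2 = 0, so Q is unchanged — no shift.
Removing H (aq), a reactant, drives the reaction to the left.
Only the nonzero effect(s) matter; the net shift is to the left.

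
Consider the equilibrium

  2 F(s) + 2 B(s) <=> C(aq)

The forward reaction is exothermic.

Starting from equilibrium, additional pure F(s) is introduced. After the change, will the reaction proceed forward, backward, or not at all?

F is a pure solid; its activity is 1 regardless of amount, so Q is unaffected — no shift from this change.

no shift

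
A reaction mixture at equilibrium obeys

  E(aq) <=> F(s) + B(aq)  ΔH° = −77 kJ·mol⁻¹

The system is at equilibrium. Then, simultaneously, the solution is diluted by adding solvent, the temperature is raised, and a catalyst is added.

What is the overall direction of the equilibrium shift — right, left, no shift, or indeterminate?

left

Dilution scales every aqueous concentration by the same factor. Δn_aq = 1 − 1 = 0, so Q is unchanged — no shift.
The forward reaction is exothermic. Raising T favours the endothermic direction — shift to the left.
A catalyst speeds both forward and reverse rates equally; it changes neither Q nor K — no shift from this change.
Only the nonzero effect(s) matter; the net shift is to the left.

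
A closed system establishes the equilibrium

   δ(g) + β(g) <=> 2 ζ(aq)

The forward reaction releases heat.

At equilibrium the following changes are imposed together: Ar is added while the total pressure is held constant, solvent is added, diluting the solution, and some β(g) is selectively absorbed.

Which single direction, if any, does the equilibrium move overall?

Adding inert gas at constant total pressure expands the volume and lowers every reacting partial pressure. With Δn_gas = 0 − 2 = -2, Q moves away from K toward the side with fewer gas moles, so the system shifts toward the side with more gas moles — to the left.
Dilution lowers every aqueous concentration by the same factor. Δn_aq = 2 − 0 = +2, so the system shifts toward the side with more dissolved moles — to the right.
Removing β (g), a reactant, drives the reaction to the left.
The individual effects push in opposite directions; without quantitative information the net direction cannot be determined.

cannot be determined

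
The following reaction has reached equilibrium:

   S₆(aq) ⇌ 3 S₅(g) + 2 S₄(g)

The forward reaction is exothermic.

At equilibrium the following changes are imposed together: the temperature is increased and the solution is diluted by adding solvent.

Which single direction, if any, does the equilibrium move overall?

left

The forward reaction is exothermic. Raising T favours the endothermic direction — shift to the left.
Dilution lowers every aqueous concentration by the same factor. Δn_aq = 0 − 1 = -1, so the system shifts toward the side with more dissolved moles — to the left.
All effects act in the same direction — net shift to the left.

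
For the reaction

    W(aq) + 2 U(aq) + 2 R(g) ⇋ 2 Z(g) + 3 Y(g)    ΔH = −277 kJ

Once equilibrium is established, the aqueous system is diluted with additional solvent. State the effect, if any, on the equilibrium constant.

unchanged

The equilibrium constant depends only on temperature. This perturbation may move the position of equilibrium, but since T is unchanged, K itself is unchanged.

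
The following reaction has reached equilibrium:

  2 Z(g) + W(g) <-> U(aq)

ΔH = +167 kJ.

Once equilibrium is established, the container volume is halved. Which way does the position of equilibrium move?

Gas moles: reactants 3, products 0 (Δn_gas = -3). Compression shifts the system toward the side with fewer moles of gas — to the right.

right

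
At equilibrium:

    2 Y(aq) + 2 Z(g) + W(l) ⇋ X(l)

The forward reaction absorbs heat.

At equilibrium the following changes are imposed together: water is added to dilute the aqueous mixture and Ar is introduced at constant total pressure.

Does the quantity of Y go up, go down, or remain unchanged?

Dilution lowers every aqueous concentration by the same factor. Δn_aq = 0 − 2 = -2, so the system shifts toward the side with more dissolved moles — to the left.
Adding inert gas at constant total pressure expands the volume and lowers every reacting partial pressure. With Δn_gas = 0 − 2 = -2, Q moves away from K toward the side with fewer gas moles, so the system shifts toward the side with more gas moles — to the left.
The net shift is to the left. Y is a reactant, so its amount increases.

increases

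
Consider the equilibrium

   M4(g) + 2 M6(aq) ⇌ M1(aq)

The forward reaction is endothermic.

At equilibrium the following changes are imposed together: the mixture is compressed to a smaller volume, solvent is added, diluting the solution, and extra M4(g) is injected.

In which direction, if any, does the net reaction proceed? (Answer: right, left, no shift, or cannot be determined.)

Gas moles: reactants 1, products 0 (Δn_gas = -1). Compression shifts the system toward the side with fewer moles of gas — to the right.
Dilution lowers every aqueous concentration by the same factor. Δn_aq = 1 − 2 = -1, so the system shifts toward the side with more dissolved moles — to the left.
Adding M4 (g), a reactant, drives the reaction to the right.
The individual effects push in opposite directions; without quantitative information the net direction cannot be determined.

cannot be determined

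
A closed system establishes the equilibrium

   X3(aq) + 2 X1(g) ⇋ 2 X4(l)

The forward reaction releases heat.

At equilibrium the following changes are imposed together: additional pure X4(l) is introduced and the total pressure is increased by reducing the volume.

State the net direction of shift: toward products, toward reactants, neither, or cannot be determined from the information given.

right

X4 is a pure liquid; its activity is 1 regardless of amount, so Q is unaffected — no shift from this change.
Gas moles: reactants 2, products 0 (Δn_gas = -2). Compression shifts the system toward the side with fewer moles of gas — to the right.
Only the nonzero effect(s) matter; the net shift is to the right.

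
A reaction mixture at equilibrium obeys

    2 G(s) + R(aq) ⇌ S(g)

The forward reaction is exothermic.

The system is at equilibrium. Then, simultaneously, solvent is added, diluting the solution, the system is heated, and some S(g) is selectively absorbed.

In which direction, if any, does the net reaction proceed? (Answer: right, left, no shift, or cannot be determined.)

Dilution lowers every aqueous concentration by the same factor. Δn_aq = 0 − 1 = -1, so the system shifts toward the side with more dissolved moles — to the left.
The forward reaction is exothermic. Raising T favours the endothermic direction — shift to the left.
Removing S (g), a product, drives the reaction to the right.
The individual effects push in opposite directions; without quantitative information the net direction cannot be determined.

cannot be determined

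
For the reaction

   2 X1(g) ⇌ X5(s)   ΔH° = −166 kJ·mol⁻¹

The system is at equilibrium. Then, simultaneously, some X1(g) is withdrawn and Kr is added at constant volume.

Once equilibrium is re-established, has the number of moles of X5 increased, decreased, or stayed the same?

decreases

Removing X1 (g), a reactant, drives the reaction to the left.
At constant volume, adding an inert gas leaves every reacting species' partial pressure unchanged, so Q is unchanged — no shift from this change.
The net shift is to the left. X5 is a product, so its amount decreases.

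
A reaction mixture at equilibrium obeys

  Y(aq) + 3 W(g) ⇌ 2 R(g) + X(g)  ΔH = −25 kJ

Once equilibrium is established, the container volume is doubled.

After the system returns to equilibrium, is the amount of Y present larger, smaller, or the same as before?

unchanged

Gas moles: reactants 3, products 3. Δn_gas = 0, so a volume change leaves Q equal to K — no shift from this change.
No net shift occurs, so the amount of Y is unchanged.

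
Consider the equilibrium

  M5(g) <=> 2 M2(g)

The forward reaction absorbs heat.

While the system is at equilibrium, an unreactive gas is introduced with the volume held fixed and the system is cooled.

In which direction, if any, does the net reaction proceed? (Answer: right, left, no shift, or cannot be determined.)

At constant volume, adding an inert gas leaves every reacting species' partial pressure unchanged, so Q is unchanged — no shift from this change.
The forward reaction is endothermic. Lowering T favours the exothermic direction — shift to the left.
Only the nonzero effect(s) matter; the net shift is to the left.

left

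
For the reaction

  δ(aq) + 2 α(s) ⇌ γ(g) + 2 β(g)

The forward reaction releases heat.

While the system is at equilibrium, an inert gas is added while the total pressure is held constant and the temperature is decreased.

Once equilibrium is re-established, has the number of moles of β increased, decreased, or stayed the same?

increases

Adding inert gas at constant total pressure expands the volume and lowers every reacting partial pressure. With Δn_gas = 3 − 0 = +3, Q moves away from K toward the side with fewer gas moles, so the system shifts toward the side with more gas moles — to the right.
The forward reaction is exothermic. Lowering T favours the exothermic direction — shift to the right.
The net shift is to the right. β is a product, so its amount increases.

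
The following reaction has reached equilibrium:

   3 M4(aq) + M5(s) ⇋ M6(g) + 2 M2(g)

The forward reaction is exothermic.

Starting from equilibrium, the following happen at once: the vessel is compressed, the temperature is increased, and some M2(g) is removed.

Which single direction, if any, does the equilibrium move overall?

Gas moles: reactants 0, products 3 (Δn_gas = +3). Compression shifts the system toward the side with fewer moles of gas — to the left.
The forward reaction is exothermic. Raising T favours the endothermic direction — shift to the left.
Removing M2 (g), a product, drives the reaction to the right.
The individual effects push in opposite directions; without quantitative information the net direction cannot be determined.

cannot be determined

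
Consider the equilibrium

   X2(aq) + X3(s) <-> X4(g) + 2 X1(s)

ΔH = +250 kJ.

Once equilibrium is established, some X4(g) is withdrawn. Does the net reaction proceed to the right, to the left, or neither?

Removing X4 (g), a product, drives the reaction to the right.

right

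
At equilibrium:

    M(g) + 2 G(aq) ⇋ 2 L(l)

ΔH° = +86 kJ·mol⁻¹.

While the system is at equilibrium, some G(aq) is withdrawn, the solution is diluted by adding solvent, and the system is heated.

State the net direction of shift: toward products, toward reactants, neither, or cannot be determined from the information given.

Removing G (aq), a reactant, drives the reaction to the left.
Dilution lowers every aqueous concentration by the same factor. Δn_aq = 0 − 2 = -2, so the system shifts toward the side with more dissolved moles — to the left.
The forward reaction is endothermic. Raising T favours the endothermic direction — shift to the right.
The individual effects push in opposite directions; without quantitative information the net direction cannot be determined.

cannot be determined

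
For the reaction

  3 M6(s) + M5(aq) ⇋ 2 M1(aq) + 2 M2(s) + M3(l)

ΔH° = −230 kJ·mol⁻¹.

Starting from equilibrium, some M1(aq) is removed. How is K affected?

unchanged

The equilibrium constant depends only on temperature. This perturbation may move the position of equilibrium, but since T is unchanged, K itself is unchanged.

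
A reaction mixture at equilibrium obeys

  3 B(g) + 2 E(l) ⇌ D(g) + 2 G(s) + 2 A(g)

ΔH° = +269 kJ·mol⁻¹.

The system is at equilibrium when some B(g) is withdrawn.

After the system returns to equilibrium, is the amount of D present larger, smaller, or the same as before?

Removing B (g), a reactant, drives the reaction to the left.
The net shift is to the left. D is a product, so its amount decreases.

decreases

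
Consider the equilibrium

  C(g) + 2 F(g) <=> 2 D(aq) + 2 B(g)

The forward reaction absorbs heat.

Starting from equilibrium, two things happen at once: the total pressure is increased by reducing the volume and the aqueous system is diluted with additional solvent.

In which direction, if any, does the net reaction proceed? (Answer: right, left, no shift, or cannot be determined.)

Gas moles: reactants 3, products 2 (Δn_gas = -1). Compression shifts the system toward the side with fewer moles of gas — to the right.
Dilution lowers every aqueous concentration by the same factor. Δn_aq = 2 − 0 = +2, so the system shifts toward the side with more dissolved moles — to the right.
All effects act in the same direction — net shift to the right.

right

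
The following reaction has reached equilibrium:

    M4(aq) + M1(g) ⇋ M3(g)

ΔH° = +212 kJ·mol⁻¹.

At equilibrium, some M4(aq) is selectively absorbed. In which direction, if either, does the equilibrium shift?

left

Removing M4 (aq), a reactant, drives the reaction to the left.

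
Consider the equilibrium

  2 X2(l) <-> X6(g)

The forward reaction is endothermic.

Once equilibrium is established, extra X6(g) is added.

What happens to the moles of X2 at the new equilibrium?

increases

Adding X6 (g), a product, drives the reaction to the left.
The net shift is to the left. X2 is a reactant, so its amount increases.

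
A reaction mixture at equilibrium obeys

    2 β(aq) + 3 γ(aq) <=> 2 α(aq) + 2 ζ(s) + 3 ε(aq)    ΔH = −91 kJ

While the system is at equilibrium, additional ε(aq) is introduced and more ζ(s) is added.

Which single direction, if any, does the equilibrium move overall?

Adding ε (aq), a product, drives the reaction to the left.
ζ is a pure solid; its activity is 1 regardless of amount, so Q is unaffected — no shift from this change.
Only the nonzero effect(s) matter; the net shift is to the left.

left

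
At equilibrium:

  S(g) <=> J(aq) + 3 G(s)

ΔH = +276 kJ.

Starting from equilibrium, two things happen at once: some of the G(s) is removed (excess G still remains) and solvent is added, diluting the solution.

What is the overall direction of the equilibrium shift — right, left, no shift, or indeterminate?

right

G is a pure solid; its activity is 1 regardless of amount, so Q is unaffected — no shift from this change.
Dilution lowers every aqueous concentration by the same factor. Δn_aq = 1 − 0 = +1, so the system shifts toward the side with more dissolved moles — to the right.
Only the nonzero effect(s) matter; the net shift is to the right.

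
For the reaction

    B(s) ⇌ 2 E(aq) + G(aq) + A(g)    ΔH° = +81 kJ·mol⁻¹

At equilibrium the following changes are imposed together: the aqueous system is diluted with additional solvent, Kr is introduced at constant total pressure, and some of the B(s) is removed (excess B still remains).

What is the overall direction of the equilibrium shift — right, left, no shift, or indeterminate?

Dilution lowers every aqueous concentration by the same factor. Δn_aq = 3 − 0 = +3, so the system shifts toward the side with more dissolved moles — to the right.
Adding inert gas at constant total pressure expands the volume and lowers every reacting partial pressure. With Δn_gas = 1 − 0 = +1, Q moves away from K toward the side with fewer gas moles, so the system shifts toward the side with more gas moles — to the right.
B is a pure solid; its activity is 1 regardless of amount, so Q is unaffected — no shift from this change.
Only the nonzero effect(s) matter; the net shift is to the right.

right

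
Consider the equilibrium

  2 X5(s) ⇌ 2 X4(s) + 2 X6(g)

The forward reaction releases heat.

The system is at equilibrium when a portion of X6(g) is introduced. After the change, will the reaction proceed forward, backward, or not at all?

left

Adding X6 (g), a product, drives the reaction to the left.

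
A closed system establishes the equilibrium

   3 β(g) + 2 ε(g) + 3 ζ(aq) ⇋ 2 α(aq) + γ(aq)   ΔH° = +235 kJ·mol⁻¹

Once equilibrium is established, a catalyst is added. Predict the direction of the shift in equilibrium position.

no shift

A catalyst speeds both forward and reverse rates equally; it changes neither Q nor K — no shift from this change.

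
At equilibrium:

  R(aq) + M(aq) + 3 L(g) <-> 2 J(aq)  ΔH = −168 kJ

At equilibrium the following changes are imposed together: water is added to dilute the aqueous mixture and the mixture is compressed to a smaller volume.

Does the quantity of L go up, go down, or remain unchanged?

decreases

Dilution scales every aqueous concentration by the same factor. Δn_aq = 2 − 2 = 0, so Q is unchanged — no shift.
Gas moles: reactants 3, products 0 (Δn_gas = -3). Compression shifts the system toward the side with fewer moles of gas — to the right.
The net shift is to the right. L is a reactant, so its amount decreases.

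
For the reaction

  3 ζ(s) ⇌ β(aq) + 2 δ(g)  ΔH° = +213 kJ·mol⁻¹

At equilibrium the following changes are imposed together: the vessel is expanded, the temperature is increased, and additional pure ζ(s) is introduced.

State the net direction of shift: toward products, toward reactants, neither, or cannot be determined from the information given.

right

Gas moles: reactants 0, products 2 (Δn_gas = +2). Expansion shifts the system toward the side with more moles of gas — to the right.
The forward reaction is endothermic. Raising T favours the endothermic direction — shift to the right.
ζ is a pure solid; its activity is 1 regardless of amount, so Q is unaffected — no shift from this change.
Only the nonzero effect(s) matter; the net shift is to the right.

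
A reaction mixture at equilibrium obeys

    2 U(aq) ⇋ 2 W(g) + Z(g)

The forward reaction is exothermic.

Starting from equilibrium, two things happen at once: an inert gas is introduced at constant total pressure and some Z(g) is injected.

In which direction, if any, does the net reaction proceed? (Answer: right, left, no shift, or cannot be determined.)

cannot be determined

Adding inert gas at constant total pressure expands the volume and lowers every reacting partial pressure. With Δn_gas = 3 − 0 = +3, Q moves away from K toward the side with fewer gas moles, so the system shifts toward the side with more gas moles — to the right.
Adding Z (g), a product, drives the reaction to the left.
The individual effects push in opposite directions; without quantitative information the net direction cannot be determined.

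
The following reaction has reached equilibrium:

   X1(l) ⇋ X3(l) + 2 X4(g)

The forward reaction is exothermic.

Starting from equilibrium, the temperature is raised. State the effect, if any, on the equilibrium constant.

decreases

K depends on temperature via the van 't Hoff relation. The forward reaction is exothermic, so raising T decreases K.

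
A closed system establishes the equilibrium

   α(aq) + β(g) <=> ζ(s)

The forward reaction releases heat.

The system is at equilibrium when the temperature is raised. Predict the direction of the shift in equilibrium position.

left

The forward reaction is exothermic. Raising T favours the endothermic direction — shift to the left.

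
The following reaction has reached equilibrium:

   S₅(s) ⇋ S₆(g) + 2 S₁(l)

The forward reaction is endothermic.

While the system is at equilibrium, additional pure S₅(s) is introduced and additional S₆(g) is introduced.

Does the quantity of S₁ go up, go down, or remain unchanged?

decreases

S₅ is a pure solid; its activity is 1 regardless of amount, so Q is unaffected — no shift from this change.
Adding S₆ (g), a product, drives the reaction to the left.
The net shift is to the left. S₁ is a product, so its amount decreases.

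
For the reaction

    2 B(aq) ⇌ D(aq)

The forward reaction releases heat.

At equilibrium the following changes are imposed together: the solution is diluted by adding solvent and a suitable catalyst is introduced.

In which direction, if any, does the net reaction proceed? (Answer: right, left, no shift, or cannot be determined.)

Dilution lowers every aqueous concentration by the same factor. Δn_aq = 1 − 2 = -1, so the system shifts toward the side with more dissolved moles — to the left.
A catalyst speeds both forward and reverse rates equally; it changes neither Q nor K — no shift from this change.
Only the nonzero effect(s) matter; the net shift is to the left.

left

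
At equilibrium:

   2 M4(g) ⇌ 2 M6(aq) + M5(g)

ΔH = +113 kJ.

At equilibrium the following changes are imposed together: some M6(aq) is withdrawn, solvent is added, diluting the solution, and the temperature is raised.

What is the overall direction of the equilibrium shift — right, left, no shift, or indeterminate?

right

Removing M6 (aq), a product, drives the reaction to the right.
Dilution lowers every aqueous concentration by the same factor. Δn_aq = 2 − 0 = +2, so the system shifts toward the side with more dissolved moles — to the right.
The forward reaction is endothermic. Raising T favours the endothermic direction — shift to the right.
All effects act in the same direction — net shift to the right.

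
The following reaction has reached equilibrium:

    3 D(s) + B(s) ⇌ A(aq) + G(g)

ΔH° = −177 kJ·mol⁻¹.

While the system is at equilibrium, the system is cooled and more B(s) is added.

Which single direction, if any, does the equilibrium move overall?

The forward reaction is exothermic. Lowering T favours the exothermic direction — shift to the right.
B is a pure solid; its activity is 1 regardless of amount, so Q is unaffected — no shift from this change.
Only the nonzero effect(s) matter; the net shift is to the right.

right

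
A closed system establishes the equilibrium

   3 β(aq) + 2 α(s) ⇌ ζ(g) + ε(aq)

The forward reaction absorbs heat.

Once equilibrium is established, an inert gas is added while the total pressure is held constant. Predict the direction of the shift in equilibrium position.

right

Adding inert gas at constant total pressure expands the volume and lowers every reacting partial pressure. With Δn_gas = 1 − 0 = +1, Q moves away from K toward the side with fewer gas moles, so the system shifts toward the side with more gas moles — to the right.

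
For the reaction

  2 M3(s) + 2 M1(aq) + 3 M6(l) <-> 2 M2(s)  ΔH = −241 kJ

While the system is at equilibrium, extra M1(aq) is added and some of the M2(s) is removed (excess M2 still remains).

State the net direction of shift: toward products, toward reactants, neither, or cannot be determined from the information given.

Adding M1 (aq), a reactant, drives the reaction to the right.
M2 is a pure solid; its activity is 1 regardless of amount, so Q is unaffected — no shift from this change.
Only the nonzero effect(s) matter; the net shift is to the right.

right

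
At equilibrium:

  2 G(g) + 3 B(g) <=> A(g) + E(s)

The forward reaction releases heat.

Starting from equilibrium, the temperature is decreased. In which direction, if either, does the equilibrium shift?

The forward reaction is exothermic. Lowering T favours the exothermic direction — shift to the right.

right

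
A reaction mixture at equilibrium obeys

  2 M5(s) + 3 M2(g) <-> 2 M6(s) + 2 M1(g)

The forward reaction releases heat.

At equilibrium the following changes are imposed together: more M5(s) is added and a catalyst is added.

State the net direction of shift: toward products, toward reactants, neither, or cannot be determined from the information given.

M5 is a pure solid; its activity is 1 regardless of amount, so Q is unaffected — no shift from this change.
A catalyst speeds both forward and reverse rates equally; it changes neither Q nor K — no shift from this change.
None of the changes alters Q relative to K, so there is no net shift.

no shift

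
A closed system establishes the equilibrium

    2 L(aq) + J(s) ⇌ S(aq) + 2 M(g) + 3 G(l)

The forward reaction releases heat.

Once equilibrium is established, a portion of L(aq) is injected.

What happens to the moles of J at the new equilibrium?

Adding L (aq), a reactant, drives the reaction to the right.
The net shift is to the right. J is a reactant, so its amount decreases.

decreases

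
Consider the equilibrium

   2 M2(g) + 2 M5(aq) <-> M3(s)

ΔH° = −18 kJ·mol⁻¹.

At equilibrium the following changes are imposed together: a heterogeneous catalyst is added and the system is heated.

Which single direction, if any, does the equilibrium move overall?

left

A catalyst speeds both forward and reverse rates equally; it changes neither Q nor K — no shift from this change.
The forward reaction is exothermic. Raising T favours the endothermic direction — shift to the left.
Only the nonzero effect(s) matter; the net shift is to the left.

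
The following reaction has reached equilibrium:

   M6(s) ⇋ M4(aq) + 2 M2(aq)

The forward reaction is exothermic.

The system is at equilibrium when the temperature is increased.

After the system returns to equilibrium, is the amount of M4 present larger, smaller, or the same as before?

The forward reaction is exothermic. Raising T favours the endothermic direction — shift to the left.
The net shift is to the left. M4 is a product, so its amount decreases.

decreases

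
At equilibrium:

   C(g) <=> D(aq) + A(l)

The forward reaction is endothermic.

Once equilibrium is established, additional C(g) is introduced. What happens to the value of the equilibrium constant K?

unchanged

The equilibrium constant depends only on temperature. This perturbation may move the position of equilibrium, but since T is unchanged, K itself is unchanged.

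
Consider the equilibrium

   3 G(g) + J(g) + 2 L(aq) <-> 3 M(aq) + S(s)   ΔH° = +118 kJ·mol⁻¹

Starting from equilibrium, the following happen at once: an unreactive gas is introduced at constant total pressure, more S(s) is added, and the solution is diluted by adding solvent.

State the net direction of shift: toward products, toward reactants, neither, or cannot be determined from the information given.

Adding inert gas at constant total pressure expands the volume and lowers every reacting partial pressure. With Δn_gas = 0 − 4 = -4, Q moves away from K toward the side with fewer gas moles, so the system shifts toward the side with more gas moles — to the left.
S is a pure solid; its activity is 1 regardless of amount, so Q is unaffected — no shift from this change.
Dilution lowers every aqueous concentration by the same factor. Δn_aq = 3 − 2 = +1, so the system shifts toward the side with more dissolved moles — to the right.
The individual effects push in opposite directions; without quantitative information the net direction cannot be determined.

cannot be determined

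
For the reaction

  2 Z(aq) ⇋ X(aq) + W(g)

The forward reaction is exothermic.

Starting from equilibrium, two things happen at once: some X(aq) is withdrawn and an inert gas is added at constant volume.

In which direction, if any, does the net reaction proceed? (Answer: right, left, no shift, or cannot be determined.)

Removing X (aq), a product, drives the reaction to the right.
At constant volume, adding an inert gas leaves every reacting species' partial pressure unchanged, so Q is unchanged — no shift from this change.
Only the nonzero effect(s) matter; the net shift is to the right.

right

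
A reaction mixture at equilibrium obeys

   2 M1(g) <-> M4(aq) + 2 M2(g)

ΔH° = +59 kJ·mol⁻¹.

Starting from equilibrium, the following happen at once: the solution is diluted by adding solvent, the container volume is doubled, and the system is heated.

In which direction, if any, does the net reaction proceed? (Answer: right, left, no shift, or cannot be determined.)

right

Dilution lowers every aqueous concentration by the same factor. Δn_aq = 1 − 0 = +1, so the system shifts toward the side with more dissolved moles — to the right.
Gas moles: reactants 2, products 2. Δn_gas = 0, so a volume change leaves Q equal to K — no shift from this change.
The forward reaction is endothermic. Raising T favours the endothermic direction — shift to the right.
Only the nonzero effect(s) matter; the net shift is to the right.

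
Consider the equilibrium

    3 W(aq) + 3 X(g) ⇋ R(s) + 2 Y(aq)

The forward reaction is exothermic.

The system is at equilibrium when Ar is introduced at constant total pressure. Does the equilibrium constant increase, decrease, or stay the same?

The equilibrium constant depends only on temperature. This perturbation may move the position of equilibrium, but since T is unchanged, K itself is unchanged.

unchanged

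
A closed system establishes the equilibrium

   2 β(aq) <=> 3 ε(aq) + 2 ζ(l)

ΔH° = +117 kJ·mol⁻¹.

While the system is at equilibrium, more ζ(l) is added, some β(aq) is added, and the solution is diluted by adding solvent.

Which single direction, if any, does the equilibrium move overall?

ζ is a pure liquid; its activity is 1 regardless of amount, so Q is unaffected — no shift from this change.
Adding β (aq), a reactant, drives the reaction to the right.
Dilution lowers every aqueous concentration by the same factor. Δn_aq = 3 − 2 = +1, so the system shifts toward the side with more dissolved moles — to the right.
Only the nonzero effect(s) matter; the net shift is to the right.

right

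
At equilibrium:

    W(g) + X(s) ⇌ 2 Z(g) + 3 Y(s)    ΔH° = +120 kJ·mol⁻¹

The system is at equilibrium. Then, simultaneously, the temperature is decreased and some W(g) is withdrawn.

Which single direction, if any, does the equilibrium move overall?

left

The forward reaction is endothermic. Lowering T favours the exothermic direction — shift to the left.
Removing W (g), a reactant, drives the reaction to the left.
All effects act in the same direction — net shift to the left.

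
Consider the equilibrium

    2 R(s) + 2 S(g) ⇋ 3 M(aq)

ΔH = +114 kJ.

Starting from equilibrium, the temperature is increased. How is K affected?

K depends on temperature via the van 't Hoff relation. The forward reaction is endothermic, so raising T increases K.

increases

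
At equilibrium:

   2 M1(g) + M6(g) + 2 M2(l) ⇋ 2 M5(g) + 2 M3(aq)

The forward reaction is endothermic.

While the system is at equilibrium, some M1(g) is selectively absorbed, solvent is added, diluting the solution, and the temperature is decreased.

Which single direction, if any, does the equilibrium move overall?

Removing M1 (g), a reactant, drives the reaction to the left.
Dilution lowers every aqueous concentration by the same factor. Δn_aq = 2 − 0 = +2, so the system shifts toward the side with more dissolved moles — to the right.
The forward reaction is endothermic. Lowering T favours the exothermic direction — shift to the left.
The individual effects push in opposite directions; without quantitative information the net direction cannot be determined.

cannot be determined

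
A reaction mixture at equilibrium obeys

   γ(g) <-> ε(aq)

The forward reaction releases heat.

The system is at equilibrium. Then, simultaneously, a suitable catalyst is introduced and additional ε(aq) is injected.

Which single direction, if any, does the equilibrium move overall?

A catalyst speeds both forward and reverse rates equally; it changes neither Q nor K — no shift from this change.
Adding ε (aq), a product, drives the reaction to the left.
Only the nonzero effect(s) matter; the net shift is to the left.

left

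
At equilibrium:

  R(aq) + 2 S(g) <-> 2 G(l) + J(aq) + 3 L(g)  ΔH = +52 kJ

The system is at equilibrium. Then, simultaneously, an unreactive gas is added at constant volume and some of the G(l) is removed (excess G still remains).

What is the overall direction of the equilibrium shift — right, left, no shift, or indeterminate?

At constant volume, adding an inert gas leaves every reacting species' partial pressure unchanged, so Q is unchanged — no shift from this change.
G is a pure liquid; its activity is 1 regardless of amount, so Q is unaffected — no shift from this change.
None of the changes alters Q relative to K, so there is no net shift.

no shift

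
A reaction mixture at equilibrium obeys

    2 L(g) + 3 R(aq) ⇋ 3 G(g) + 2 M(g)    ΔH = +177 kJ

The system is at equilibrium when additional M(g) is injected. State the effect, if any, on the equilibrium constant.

unchanged

The equilibrium constant depends only on temperature. This perturbation may move the position of equilibrium, but since T is unchanged, K itself is unchanged.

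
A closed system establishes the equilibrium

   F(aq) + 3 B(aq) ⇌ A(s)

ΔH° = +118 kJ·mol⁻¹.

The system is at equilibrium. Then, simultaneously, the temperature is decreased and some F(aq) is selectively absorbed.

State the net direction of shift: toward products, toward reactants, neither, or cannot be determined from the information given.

The forward reaction is endothermic. Lowering T favours the exothermic direction — shift to the left.
Removing F (aq), a reactant, drives the reaction to the left.
All effects act in the same direction — net shift to the left.

left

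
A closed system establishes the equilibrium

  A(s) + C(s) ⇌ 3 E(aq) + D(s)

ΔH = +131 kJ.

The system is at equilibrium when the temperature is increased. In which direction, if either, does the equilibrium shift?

right

The forward reaction is endothermic. Raising T favours the endothermic direction — shift to the right.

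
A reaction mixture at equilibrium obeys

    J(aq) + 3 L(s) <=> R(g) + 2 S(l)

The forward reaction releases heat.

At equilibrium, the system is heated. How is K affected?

K depends on temperature via the van 't Hoff relation. The forward reaction is exothermic, so raising T decreases K.

decreases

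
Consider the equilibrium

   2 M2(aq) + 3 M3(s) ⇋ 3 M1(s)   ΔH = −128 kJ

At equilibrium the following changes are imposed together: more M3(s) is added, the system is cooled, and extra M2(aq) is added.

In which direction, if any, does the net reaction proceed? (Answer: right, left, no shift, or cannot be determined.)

right

M3 is a pure solid; its activity is 1 regardless of amount, so Q is unaffected — no shift from this change.
The forward reaction is exothermic. Lowering T favours the exothermic direction — shift to the right.
Adding M2 (aq), a reactant, drives the reaction to the right.
Only the nonzero effect(s) matter; the net shift is to the right.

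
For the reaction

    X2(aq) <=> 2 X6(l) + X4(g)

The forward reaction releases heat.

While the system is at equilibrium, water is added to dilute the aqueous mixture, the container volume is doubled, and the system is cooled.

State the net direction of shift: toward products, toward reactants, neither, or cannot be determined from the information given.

Dilution lowers every aqueous concentration by the same factor. Δn_aq = 0 − 1 = -1, so the system shifts toward the side with more dissolved moles — to the left.
Gas moles: reactants 0, products 1 (Δn_gas = +1). Expansion shifts the system toward the side with more moles of gas — to the right.
The forward reaction is exothermic. Lowering T favours the exothermic direction — shift to the right.
The individual effects push in opposite directions; without quantitative information the net direction cannot be determined.

cannot be determined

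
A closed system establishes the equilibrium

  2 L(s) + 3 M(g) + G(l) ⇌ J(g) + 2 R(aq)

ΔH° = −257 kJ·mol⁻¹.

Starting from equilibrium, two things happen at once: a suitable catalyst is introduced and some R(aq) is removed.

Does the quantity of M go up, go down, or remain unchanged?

A catalyst speeds both forward and reverse rates equally; it changes neither Q nor K — no shift from this change.
Removing R (aq), a product, drives the reaction to the right.
The net shift is to the right. M is a reactant, so its amount decreases.

decreases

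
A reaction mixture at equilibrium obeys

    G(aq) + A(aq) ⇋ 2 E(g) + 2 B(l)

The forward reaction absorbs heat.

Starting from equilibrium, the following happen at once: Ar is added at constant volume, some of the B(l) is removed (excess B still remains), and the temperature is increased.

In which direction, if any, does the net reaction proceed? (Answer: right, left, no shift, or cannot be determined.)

right

At constant volume, adding an inert gas leaves every reacting species' partial pressure unchanged, so Q is unchanged — no shift from this change.
B is a pure liquid; its activity is 1 regardless of amount, so Q is unaffected — no shift from this change.
The forward reaction is endothermic. Raising T favours the endothermic direction — shift to the right.
Only the nonzero effect(s) matter; the net shift is to the right.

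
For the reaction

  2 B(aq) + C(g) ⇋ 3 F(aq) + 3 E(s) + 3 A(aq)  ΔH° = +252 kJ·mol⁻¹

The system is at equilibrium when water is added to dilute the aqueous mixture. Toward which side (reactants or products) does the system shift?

Dilution lowers every aqueous concentration by the same factor. Δn_aq = 6 − 2 = +4, so the system shifts toward the side with more dissolved moles — to the right.

right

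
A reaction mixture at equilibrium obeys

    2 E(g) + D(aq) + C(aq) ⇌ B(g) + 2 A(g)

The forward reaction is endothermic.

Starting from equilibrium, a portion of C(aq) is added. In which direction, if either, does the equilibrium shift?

right

Adding C (aq), a reactant, drives the reaction to the right.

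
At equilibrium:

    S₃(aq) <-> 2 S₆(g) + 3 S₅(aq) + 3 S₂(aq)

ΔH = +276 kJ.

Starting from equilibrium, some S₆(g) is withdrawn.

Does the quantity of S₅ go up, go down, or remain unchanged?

increases

Removing S₆ (g), a product, drives the reaction to the right.
The net shift is to the right. S₅ is a product, so its amount increases.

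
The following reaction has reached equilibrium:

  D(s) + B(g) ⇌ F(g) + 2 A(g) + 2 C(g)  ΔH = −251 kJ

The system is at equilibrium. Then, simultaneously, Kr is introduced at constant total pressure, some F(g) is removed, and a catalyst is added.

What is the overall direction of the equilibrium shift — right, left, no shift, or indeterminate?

Adding inert gas at constant total pressure expands the volume and lowers every reacting partial pressure. With Δn_gas = 5 − 1 = +4, Q moves away from K toward the side with fewer gas moles, so the system shifts toward the side with more gas moles — to the right.
Removing F (g), a product, drives the reaction to the right.
A catalyst speeds both forward and reverse rates equally; it changes neither Q nor K — no shift from this change.
Only the nonzero effect(s) matter; the net shift is to the right.

right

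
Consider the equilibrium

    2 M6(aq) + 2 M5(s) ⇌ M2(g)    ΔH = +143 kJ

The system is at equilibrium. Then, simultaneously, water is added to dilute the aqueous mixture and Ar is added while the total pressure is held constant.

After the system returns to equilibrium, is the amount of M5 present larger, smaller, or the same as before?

cannot be determined

Dilution lowers every aqueous concentration by the same factor. Δn_aq = 0 − 2 = -2, so the system shifts toward the side with more dissolved moles — to the left.
Adding inert gas at constant total pressure expands the volume and lowers every reacting partial pressure. With Δn_gas = 1 − 0 = +1, Q moves away from K toward the side with fewer gas moles, so the system shifts toward the side with more gas moles — to the right.
The two effects oppose each other, so the net shift — and hence the change in M5 — cannot be determined from the given information.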